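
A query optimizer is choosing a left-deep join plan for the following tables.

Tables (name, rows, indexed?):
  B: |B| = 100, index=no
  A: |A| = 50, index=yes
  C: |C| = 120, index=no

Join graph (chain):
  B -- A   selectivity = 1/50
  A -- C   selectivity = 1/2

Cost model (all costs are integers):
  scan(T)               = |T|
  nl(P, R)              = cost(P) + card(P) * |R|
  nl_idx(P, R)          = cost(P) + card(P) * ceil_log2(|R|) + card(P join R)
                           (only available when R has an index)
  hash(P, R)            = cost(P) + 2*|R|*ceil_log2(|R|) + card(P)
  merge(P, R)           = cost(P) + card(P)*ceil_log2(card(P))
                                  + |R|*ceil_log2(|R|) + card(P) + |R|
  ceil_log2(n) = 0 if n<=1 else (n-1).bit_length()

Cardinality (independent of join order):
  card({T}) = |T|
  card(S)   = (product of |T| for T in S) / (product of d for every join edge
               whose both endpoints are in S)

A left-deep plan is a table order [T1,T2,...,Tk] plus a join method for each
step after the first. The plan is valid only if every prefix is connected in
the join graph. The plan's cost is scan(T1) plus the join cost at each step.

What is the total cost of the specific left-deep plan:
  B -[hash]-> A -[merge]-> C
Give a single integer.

2560

step 1: scan B: cost=100, card=100
step 2: join A via hash
    card(P join A) = 100*50/(50) = 100
    cost = 100 + 2*50*6 + 100 = 800
step 3: join C via merge
    card(P join C) = 100*120/(2) = 6000
    cost = 800 + 100*7 + 120*7 + 100 + 120 = 2560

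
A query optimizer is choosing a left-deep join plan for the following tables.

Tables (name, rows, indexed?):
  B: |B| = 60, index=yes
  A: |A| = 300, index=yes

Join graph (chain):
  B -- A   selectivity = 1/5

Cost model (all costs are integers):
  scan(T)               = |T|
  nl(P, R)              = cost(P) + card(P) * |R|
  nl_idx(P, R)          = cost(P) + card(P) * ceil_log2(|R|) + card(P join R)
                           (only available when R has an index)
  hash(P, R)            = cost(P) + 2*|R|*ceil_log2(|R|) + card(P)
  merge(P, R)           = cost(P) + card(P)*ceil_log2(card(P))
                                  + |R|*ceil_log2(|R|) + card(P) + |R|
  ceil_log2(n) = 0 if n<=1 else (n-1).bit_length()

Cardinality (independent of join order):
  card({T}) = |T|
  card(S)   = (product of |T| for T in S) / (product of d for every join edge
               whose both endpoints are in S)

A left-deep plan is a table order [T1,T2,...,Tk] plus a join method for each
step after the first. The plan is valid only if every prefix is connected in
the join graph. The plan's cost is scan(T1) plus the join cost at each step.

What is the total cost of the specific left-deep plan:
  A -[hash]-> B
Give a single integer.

1320

step 1: scan A: cost=300, card=300
step 2: join B via hash
    card(P join B) = 300*60/(5) = 3600
    cost = 300 + 2*60*6 + 300 = 1320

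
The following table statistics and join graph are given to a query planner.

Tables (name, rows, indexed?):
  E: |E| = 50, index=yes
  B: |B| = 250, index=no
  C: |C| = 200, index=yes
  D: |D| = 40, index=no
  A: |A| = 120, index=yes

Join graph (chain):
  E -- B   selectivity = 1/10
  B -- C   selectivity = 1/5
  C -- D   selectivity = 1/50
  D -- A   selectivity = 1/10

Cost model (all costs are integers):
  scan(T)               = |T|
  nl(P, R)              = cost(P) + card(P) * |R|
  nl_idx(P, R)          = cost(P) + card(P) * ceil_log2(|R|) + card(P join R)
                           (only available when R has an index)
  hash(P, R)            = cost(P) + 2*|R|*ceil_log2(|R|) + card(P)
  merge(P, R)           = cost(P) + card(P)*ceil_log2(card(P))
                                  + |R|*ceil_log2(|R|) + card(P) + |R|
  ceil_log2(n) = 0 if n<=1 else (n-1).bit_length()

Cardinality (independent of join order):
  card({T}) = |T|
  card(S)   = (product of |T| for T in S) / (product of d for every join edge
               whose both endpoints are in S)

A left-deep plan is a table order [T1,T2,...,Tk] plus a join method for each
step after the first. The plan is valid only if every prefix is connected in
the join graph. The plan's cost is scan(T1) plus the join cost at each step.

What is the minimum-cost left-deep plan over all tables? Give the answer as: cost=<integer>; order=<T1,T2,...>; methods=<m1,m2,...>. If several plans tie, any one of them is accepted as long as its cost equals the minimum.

cost=54490; order=D,C,B,E,A; methods=nl_idx,merge,hash,hash

Selinger DP (subsets sized 1..n):
  {E}: scan cost=50, card=50
  {B}: scan cost=250, card=250
  {C}: scan cost=200, card=200
  {D}: scan cost=40, card=40
  {A}: scan cost=120, card=120
  {BE}: card=1250; try (E,hash)→1100, (B,merge)→2650, (E,merge)→2850, (E,nl_idx)→3000, (B,hash)→4100, (B,nl)→12550 …(+1); best=1100 via (E,hash)
  {BC}: card=10000; try (C,hash)→3700, (B,merge)→4250, (C,merge)→4300, (B,hash)→4400, (C,nl_idx)→12250, (B,nl)→50200 …(+1); best=3700 via (C,hash)
  {CD}: card=160; try (C,nl_idx)→520, (D,hash)→880, (C,merge)→2120, (D,merge)→2280, (C,hash)→3280, (C,nl)→8040 …(+1); best=520 via (C,nl_idx)
  {AD}: card=480; try (D,hash)→720, (A,nl_idx)→800, (A,merge)→1280, (D,merge)→1360, (A,hash)→1760, (A,nl)→4840 …(+1); best=720 via (D,hash)
  {BCE}: card=50000; try (C,hash)→5550, (E,hash)→14300, (C,merge)→17900, (C,nl_idx)→61100, (E,nl_idx)→113700, (E,merge)→154050 …(+2); best=5550 via (C,hash)
  {BCD}: card=8000; try (B,merge)→4210, (B,hash)→4680, (D,hash)→14180, (B,nl)→40520, (D,merge)→153980, (D,nl)→403700; best=4210 via (B,merge)
  {ACD}: card=1920; try (A,hash)→2360, (A,merge)→2920, (A,nl_idx)→3560, (C,hash)→4400, (C,nl_idx)→6480, (C,merge)→7320 …(+2); best=2360 via (A,hash)
  {BCDE}: card=40000; try (E,hash)→12810, (D,hash)→56030, (E,nl_idx)→92210, (E,merge)→116560, (E,nl)→404210, (D,merge)→855830 …(+1); best=12810 via (E,hash)
  {ABCD}: card=96000; try (B,hash)→8280, (A,hash)→13890, (B,merge)→27650, (A,merge)→117170, (A,nl_idx)→156210, (B,nl)→482360 …(+1); best=8280 via (B,hash)
  {ABCDE}: card=480000; try (A,hash)→54490, (E,hash)→104880, (A,merge)→693770, (A,nl_idx)→772810, (E,nl_idx)→1064280, (E,merge)→1736630 …(+2); best=54490 via (A,hash)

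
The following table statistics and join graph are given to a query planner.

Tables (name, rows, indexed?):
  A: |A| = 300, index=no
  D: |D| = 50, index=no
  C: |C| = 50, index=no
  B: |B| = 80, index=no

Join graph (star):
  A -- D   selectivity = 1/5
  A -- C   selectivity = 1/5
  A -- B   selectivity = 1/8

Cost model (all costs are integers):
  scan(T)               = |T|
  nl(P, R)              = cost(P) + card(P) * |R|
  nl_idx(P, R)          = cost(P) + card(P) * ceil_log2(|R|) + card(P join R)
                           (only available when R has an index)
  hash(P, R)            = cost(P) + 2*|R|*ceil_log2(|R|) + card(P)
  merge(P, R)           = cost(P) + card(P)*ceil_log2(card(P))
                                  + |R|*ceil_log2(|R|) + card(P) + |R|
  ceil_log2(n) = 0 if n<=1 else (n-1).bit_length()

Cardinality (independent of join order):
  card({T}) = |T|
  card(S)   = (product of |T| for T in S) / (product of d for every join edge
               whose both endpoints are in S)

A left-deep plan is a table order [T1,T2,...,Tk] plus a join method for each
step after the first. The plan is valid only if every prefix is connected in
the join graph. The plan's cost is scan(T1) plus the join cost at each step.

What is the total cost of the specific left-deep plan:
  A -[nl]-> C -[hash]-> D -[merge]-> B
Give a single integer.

step 1: scan A: cost=300, card=300
step 2: join C via nl
    card(P join C) = 300*50/(5) = 3000
    cost = 300 + 300*50 = 15300
step 3: join D via hash
    card(P join D) = 3000*50/(5) = 30000
    cost = 15300 + 2*50*6 + 3000 = 18900
step 4: join B via merge
    card(P join B) = 30000*80/(8) = 300000
    cost = 18900 + 30000*15 + 80*7 + 30000 + 80 = 499540

499540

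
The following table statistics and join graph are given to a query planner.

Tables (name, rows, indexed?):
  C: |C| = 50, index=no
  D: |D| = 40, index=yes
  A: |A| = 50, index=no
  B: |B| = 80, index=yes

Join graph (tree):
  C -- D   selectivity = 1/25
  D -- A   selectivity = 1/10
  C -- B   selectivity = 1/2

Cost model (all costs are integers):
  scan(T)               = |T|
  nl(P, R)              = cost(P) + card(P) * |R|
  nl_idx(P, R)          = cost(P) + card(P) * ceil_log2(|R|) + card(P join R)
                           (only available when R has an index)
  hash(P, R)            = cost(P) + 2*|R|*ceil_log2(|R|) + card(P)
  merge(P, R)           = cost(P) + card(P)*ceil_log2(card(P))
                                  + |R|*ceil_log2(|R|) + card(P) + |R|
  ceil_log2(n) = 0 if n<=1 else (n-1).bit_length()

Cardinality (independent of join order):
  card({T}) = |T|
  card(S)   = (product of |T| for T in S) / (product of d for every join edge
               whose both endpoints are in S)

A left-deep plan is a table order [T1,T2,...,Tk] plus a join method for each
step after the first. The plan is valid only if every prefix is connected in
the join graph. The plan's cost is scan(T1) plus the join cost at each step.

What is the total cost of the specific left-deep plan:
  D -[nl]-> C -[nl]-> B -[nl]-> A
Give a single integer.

168440

step 1: scan D: cost=40, card=40
step 2: join C via nl
    card(P join C) = 40*50/(25) = 80
    cost = 40 + 40*50 = 2040
step 3: join B via nl
    card(P join B) = 80*80/(2) = 3200
    cost = 2040 + 80*80 = 8440
step 4: join A via nl
    card(P join A) = 3200*50/(10) = 16000
    cost = 8440 + 3200*50 = 168440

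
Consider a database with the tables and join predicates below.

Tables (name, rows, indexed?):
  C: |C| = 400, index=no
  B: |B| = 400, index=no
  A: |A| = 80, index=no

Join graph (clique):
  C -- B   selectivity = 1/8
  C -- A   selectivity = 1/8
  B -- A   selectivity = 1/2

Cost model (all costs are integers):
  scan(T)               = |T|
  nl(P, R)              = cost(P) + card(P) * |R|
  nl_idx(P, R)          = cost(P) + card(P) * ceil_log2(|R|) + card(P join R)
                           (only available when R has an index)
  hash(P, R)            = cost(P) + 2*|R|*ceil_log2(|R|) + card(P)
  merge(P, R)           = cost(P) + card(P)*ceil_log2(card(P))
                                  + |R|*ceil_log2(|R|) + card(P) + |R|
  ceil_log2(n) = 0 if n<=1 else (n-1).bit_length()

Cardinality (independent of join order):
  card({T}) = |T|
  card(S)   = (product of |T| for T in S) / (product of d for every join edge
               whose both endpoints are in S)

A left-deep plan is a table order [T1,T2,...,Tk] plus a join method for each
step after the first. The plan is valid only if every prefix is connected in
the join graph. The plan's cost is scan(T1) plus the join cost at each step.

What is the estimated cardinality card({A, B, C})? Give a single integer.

100000

Tables in S: A(80), B(400), C(400)
Edges inside S: C-B(d=8), C-A(d=8), B-A(d=2)
numerator = 80 * 400 * 400 = 12800000
denominator = 8 * 8 * 2 = 128
card(S) = 12800000 / 128 = 100000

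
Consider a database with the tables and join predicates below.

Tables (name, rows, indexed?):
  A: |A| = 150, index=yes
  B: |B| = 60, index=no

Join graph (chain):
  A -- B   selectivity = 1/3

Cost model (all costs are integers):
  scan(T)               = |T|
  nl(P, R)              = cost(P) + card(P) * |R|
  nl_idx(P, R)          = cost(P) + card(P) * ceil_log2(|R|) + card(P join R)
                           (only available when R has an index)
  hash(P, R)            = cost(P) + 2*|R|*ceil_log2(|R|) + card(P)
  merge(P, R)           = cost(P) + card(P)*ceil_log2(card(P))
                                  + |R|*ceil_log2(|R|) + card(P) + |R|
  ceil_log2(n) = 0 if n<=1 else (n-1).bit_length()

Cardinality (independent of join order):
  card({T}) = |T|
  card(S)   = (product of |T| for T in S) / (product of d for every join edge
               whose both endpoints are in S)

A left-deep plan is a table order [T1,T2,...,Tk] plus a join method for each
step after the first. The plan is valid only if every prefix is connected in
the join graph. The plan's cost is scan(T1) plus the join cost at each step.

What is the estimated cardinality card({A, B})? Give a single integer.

3000

Tables in S: A(150), B(60)
Edges inside S: A-B(d=3)
numerator = 150 * 60 = 9000
denominator = 3 = 3
card(S) = 9000 / 3 = 3000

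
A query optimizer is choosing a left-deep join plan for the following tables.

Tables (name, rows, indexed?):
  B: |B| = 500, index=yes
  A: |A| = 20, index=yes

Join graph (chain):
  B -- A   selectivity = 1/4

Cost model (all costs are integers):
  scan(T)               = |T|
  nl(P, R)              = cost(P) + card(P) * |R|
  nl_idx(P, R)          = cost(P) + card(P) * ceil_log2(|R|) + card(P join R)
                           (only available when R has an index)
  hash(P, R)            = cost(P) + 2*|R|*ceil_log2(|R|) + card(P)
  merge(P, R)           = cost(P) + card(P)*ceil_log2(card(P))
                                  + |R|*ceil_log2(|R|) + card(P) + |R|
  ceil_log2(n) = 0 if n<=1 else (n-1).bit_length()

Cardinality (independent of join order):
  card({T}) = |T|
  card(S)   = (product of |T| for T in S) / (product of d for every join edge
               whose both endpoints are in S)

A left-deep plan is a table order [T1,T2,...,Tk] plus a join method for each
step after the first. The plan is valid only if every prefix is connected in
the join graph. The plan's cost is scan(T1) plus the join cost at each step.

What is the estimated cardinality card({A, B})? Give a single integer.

2500

Tables in S: A(20), B(500)
Edges inside S: B-A(d=4)
numerator = 20 * 500 = 10000
denominator = 4 = 4
card(S) = 10000 / 4 = 2500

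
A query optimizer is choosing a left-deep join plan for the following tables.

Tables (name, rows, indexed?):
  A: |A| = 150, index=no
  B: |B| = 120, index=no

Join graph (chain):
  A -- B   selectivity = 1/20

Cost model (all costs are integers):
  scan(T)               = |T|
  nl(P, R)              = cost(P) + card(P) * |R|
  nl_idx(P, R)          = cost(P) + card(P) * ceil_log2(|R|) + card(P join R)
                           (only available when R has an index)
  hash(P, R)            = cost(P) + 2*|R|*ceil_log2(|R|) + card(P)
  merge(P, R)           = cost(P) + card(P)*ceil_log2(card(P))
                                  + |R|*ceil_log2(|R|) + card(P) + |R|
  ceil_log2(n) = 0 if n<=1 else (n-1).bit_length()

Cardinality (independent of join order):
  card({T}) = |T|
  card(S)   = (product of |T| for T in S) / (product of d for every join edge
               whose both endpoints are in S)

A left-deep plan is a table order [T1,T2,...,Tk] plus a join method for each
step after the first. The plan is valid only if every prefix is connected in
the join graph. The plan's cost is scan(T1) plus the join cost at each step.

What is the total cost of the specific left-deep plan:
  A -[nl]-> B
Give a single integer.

step 1: scan A: cost=150, card=150
step 2: join B via nl
    card(P join B) = 150*120/(20) = 900
    cost = 150 + 150*120 = 18150

18150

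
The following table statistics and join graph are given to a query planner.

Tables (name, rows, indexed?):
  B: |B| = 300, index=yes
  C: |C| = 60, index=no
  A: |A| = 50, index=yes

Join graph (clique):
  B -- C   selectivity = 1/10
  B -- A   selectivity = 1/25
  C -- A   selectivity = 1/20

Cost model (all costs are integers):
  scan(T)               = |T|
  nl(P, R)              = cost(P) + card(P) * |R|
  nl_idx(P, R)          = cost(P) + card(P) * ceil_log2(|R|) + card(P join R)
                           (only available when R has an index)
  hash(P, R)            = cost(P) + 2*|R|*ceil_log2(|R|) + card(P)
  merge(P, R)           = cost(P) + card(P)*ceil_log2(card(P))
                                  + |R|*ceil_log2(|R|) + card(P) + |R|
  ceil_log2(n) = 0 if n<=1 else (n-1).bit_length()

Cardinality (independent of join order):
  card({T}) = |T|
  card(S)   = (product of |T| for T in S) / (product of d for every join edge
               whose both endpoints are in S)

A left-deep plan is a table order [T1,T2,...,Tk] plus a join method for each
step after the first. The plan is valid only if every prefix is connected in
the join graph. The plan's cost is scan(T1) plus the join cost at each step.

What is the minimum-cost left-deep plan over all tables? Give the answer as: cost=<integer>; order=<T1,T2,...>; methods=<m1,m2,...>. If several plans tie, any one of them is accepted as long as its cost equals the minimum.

cost=2100; order=C,A,B; methods=nl_idx,nl_idx

Selinger DP (subsets sized 1..n):
  {B}: scan cost=300, card=300
  {C}: scan cost=60, card=60
  {A}: scan cost=50, card=50
  {BC}: card=1800; try (C,hash)→1320, (B,nl_idx)→2400, (B,merge)→3480, (C,merge)→3720, (B,hash)→5520, (B,nl)→18060 …(+1); best=1320 via (C,hash)
  {AB}: card=600; try (B,nl_idx)→1100, (A,hash)→1200, (A,nl_idx)→2700, (B,merge)→3400, (A,merge)→3650, (B,hash)→5500 …(+2); best=1100 via (B,nl_idx)
  {AC}: card=150; try (A,nl_idx)→570, (A,hash)→720, (C,hash)→820, (C,merge)→820, (A,merge)→830, (C,nl)→3050 …(+1); best=570 via (A,nl_idx)
  {ABC}: card=180; try (B,nl_idx)→2100, (C,hash)→2420, (A,hash)→3720, (B,merge)→4920, (B,hash)→6120, (C,merge)→8120 …(+5); best=2100 via (B,nl_idx)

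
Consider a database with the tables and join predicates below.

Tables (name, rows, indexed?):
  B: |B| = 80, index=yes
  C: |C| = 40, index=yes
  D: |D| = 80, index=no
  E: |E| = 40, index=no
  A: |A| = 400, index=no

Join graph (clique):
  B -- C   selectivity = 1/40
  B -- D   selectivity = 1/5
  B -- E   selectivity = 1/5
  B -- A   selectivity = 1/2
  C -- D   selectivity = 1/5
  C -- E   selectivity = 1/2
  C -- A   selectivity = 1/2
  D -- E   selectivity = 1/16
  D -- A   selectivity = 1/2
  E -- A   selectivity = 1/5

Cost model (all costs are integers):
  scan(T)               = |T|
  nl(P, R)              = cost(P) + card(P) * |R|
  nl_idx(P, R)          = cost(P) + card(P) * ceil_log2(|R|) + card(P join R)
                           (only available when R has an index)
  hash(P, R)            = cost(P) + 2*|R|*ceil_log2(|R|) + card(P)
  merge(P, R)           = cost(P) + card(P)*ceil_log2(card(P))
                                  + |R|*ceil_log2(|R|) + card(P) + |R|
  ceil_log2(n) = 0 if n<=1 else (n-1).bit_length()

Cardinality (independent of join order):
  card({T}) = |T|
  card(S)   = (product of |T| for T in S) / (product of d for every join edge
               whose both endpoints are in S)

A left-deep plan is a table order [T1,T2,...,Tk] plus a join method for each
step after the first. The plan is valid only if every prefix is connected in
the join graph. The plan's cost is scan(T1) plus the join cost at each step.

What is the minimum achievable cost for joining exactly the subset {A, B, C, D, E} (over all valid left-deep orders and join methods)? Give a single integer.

6784

Selinger DP over subsets of {A,B,C,D,E}:
  {B}: scan cost=80, card=80
  {C}: scan cost=40, card=40
  {D}: scan cost=80, card=80
  {E}: scan cost=40, card=40
  {A}: scan cost=400, card=400
  {BC}: card=80; try (B,nl_idx)→400, (C,hash)→640, (C,nl_idx)→640, (B,merge)→960, (C,merge)→1000, (B,hash)→1200 …(+2); best=400 via (B,nl_idx)
  {BD}: card=1280; try (D,hash)→1280, (B,hash)→1280, (D,merge)→1360, (B,merge)→1360, (B,nl_idx)→1920, (D,nl)→6480 …(+1); best=1280 via (D,hash)
  {BE}: card=640; try (E,hash)→640, (B,merge)→960, (B,nl_idx)→960, (E,merge)→1000, (B,hash)→1200, (B,nl)→3240 …(+1); best=640 via (E,hash)
  {AB}: card=16000; try (B,hash)→1920, (A,merge)→4720, (B,merge)→5040, (A,hash)→7360, (B,nl_idx)→19200, (A,nl)→32080 …(+1); best=1920 via (B,hash)
  {CD}: card=640; try (C,hash)→640, (D,merge)→960, (C,merge)→1000, (D,hash)→1200, (C,nl_idx)→1200, (D,nl)→3240 …(+1); best=640 via (C,hash)
  {CE}: card=800; try (E,hash)→560, (C,hash)→560, (E,merge)→600, (C,merge)→600, (C,nl_idx)→1080, (E,nl)→1640 …(+1); best=560 via (E,hash)
  {AC}: card=8000; try (C,hash)→1280, (A,merge)→4320, (C,merge)→4680, (A,hash)→7280, (C,nl_idx)→10800, (A,nl)→16040 …(+1); best=1280 via (C,hash)
  {DE}: card=200; try (E,hash)→640, (D,merge)→960, (E,merge)→1000, (D,hash)→1200, (D,nl)→3240, (E,nl)→3280; best=640 via (E,hash)
  {AD}: card=16000; try (D,hash)→1920, (A,merge)→4720, (D,merge)→5040, (A,hash)→7360, (A,nl)→32080, (D,nl)→32400; best=1920 via (D,hash)
  {AE}: card=3200; try (E,hash)→1280, (A,merge)→4320, (E,merge)→4680, (A,hash)→7280, (A,nl)→16040, (E,nl)→16400; best=1280 via (E,hash)
  {BCD}: card=256; try (D,hash)→1600, (D,merge)→1680, (B,hash)→2400, (C,hash)→3040, (B,nl_idx)→5376, (D,nl)→6800 …(+5); best=1600 via (D,hash)
  {BCE}: card=320; try (E,hash)→960, (E,merge)→1320, (C,hash)→1760, (B,hash)→2480, (E,nl)→3600, (C,nl_idx)→4800 …(+5); best=960 via (E,hash)
  {ABC}: card=8000; try (A,merge)→5040, (A,hash)→7680, (B,hash)→10400, (C,hash)→18400, (A,nl)→32400, (B,nl_idx)→65280 …(+5); best=5040 via (A,merge)
  {BDE}: card=640; try (B,hash)→1960, (D,hash)→2400, (B,nl_idx)→2680, (E,hash)→3040, (B,merge)→3080, (D,merge)→8320 …(+4); best=1960 via (B,hash)
  {ABD}: card=128000; try (A,hash)→9760, (D,hash)→19040, (B,hash)→19040, (A,merge)→20640, (B,nl_idx)→241920, (D,merge)→242560 …(+4); best=9760 via (A,hash)
  {ABE}: card=25600; try (B,hash)→5600, (A,hash)→8480, (A,merge)→11680, (E,hash)→18400, (B,merge)→43520, (B,nl_idx)→49280 …(+4); best=5600 via (B,hash)
  {CDE}: card=800; try (C,hash)→1320, (E,hash)→1760, (D,hash)→2480, (C,nl_idx)→2640, (C,merge)→2720, (E,merge)→7960 …(+4); best=1320 via (C,hash)
  {ACD}: card=64000; try (A,hash)→8480, (D,hash)→10400, (A,merge)→11680, (C,hash)→18400, (D,merge)→113920, (C,nl_idx)→161920 …(+4); best=8480 via (A,hash)
  {ACE}: card=32000; try (C,hash)→4960, (A,hash)→8560, (E,hash)→9760, (A,merge)→13360, (C,merge)→43160, (C,nl_idx)→52480 …(+4); best=4960 via (C,hash)
  {ADE}: card=8000; try (D,hash)→5600, (A,merge)→6440, (A,hash)→8040, (E,hash)→18400, (D,merge)→43520, (A,nl)→80640 …(+3); best=5600 via (D,hash)
  {BCDE}: card=64; try (E,hash)→2336, (D,hash)→2400, (C,hash)→3080, (B,hash)→3240, (E,merge)→4184, (D,merge)→4800 …(+8); best=2336 via (E,hash)
  {ABCD}: card=12800; try (A,merge)→7904, (A,hash)→9056, (D,hash)→14160, (B,hash)→73600, (A,nl)→104000, (D,merge)→117680 …(+8); best=7904 via (A,merge)
  {ABCE}: card=6400; try (A,merge)→8160, (A,hash)→8480, (E,hash)→13520, (C,hash)→31680, (B,hash)→38080, (E,merge)→117320 …(+8); best=8160 via (A,merge)
  {ABDE}: card=12800; try (A,hash)→9800, (A,merge)→13000, (B,hash)→14720, (D,hash)→32320, (B,nl_idx)→74400, (B,merge)→118240 …(+7); best=9800 via (A,hash)
  {ACDE}: card=16000; try (A,hash)→9320, (C,hash)→14080, (A,merge)→14120, (D,hash)→38080, (C,nl_idx)→69600, (E,hash)→72960 …(+7); best=9320 via (A,hash)
  {ABCDE}: card=640; try (A,merge)→6784, (A,hash)→9600, (D,hash)→15680, (E,hash)→21184, (C,hash)→23080, (B,hash)→26440 …(+11); best=6784 via (A,merge)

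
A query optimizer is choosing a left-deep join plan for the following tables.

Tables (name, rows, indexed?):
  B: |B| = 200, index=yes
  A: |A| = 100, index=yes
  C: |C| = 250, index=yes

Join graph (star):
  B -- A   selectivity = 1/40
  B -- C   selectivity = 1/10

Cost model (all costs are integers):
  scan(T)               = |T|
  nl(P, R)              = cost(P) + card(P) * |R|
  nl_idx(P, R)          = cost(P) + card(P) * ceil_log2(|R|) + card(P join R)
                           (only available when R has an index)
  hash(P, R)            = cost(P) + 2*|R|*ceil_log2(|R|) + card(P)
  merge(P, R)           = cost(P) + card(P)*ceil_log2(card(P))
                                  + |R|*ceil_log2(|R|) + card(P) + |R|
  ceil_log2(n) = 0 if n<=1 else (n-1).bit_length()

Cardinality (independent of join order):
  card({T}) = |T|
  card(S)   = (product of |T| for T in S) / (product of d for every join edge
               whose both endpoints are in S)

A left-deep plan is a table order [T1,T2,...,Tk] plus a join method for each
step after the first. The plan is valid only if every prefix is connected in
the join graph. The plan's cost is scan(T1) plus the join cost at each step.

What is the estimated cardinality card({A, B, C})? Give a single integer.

Tables in S: A(100), B(200), C(250)
Edges inside S: B-A(d=40), B-C(d=10)
numerator = 100 * 200 * 250 = 5000000
denominator = 40 * 10 = 400
card(S) = 5000000 / 400 = 12500

12500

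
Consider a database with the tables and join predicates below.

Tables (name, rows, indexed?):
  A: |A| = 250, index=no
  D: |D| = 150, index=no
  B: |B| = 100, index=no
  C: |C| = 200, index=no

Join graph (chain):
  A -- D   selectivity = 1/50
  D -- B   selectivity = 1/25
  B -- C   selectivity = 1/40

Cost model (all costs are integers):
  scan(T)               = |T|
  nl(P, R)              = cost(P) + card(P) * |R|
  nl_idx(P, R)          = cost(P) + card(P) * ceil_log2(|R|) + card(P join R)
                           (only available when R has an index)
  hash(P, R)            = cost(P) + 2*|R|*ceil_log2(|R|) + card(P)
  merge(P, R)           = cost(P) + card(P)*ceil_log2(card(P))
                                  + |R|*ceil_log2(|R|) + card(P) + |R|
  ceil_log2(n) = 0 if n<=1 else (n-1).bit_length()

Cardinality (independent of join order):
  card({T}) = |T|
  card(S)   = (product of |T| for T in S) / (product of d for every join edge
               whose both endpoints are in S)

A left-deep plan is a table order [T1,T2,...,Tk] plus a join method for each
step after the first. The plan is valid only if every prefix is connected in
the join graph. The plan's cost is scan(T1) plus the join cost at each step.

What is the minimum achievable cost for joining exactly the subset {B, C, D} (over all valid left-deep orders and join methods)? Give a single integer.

4700

Selinger DP over subsets of {B,C,D}:
  {D}: scan cost=150, card=150
  {B}: scan cost=100, card=100
  {C}: scan cost=200, card=200
  {BD}: card=600; try (B,hash)→1700, (D,merge)→2250, (B,merge)→2300, (D,hash)→2600, (D,nl)→15100, (B,nl)→15150; best=1700 via (B,hash)
  {BC}: card=500; try (B,hash)→1800, (C,merge)→2700, (B,merge)→2800, (C,hash)→3400, (C,nl)→20100, (B,nl)→20200; best=1800 via (B,hash)
  {BCD}: card=3000; try (D,hash)→4700, (C,hash)→5500, (D,merge)→8150, (C,merge)→10100, (D,nl)→76800, (C,nl)→121700; best=4700 via (D,hash)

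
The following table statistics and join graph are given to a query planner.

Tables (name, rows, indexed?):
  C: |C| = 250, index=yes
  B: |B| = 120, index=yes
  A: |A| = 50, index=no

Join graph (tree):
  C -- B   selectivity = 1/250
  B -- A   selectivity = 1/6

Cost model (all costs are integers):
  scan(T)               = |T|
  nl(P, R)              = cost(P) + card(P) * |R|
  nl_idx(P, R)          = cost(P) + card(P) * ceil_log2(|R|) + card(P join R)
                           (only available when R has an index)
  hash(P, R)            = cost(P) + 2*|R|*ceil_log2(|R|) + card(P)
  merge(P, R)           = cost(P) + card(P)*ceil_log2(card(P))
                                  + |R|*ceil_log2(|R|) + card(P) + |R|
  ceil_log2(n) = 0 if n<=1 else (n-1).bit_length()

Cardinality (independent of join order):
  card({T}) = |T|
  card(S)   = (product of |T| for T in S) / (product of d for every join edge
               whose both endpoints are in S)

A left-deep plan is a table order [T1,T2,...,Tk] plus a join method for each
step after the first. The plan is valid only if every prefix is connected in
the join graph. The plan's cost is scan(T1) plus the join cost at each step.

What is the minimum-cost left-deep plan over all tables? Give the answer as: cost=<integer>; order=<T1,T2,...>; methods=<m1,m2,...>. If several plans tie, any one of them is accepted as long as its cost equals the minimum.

cost=1920; order=B,C,A; methods=nl_idx,hash

Selinger DP (subsets sized 1..n):
  {C}: scan cost=250, card=250
  {B}: scan cost=120, card=120
  {A}: scan cost=50, card=50
  {BC}: card=120; try (C,nl_idx)→1200, (B,nl_idx)→2120, (B,hash)→2180, (C,merge)→3330, (B,merge)→3460, (C,hash)→4240 …(+2); best=1200 via (C,nl_idx)
  {AB}: card=1000; try (A,hash)→840, (B,merge)→1360, (B,nl_idx)→1400, (A,merge)→1430, (B,hash)→1780, (B,nl)→6050 …(+1); best=840 via (A,hash)
  {ABC}: card=1000; try (A,hash)→1920, (A,merge)→2510, (C,hash)→5840, (A,nl)→7200, (C,nl_idx)→9840, (C,merge)→14090 …(+1); best=1920 via (A,hash)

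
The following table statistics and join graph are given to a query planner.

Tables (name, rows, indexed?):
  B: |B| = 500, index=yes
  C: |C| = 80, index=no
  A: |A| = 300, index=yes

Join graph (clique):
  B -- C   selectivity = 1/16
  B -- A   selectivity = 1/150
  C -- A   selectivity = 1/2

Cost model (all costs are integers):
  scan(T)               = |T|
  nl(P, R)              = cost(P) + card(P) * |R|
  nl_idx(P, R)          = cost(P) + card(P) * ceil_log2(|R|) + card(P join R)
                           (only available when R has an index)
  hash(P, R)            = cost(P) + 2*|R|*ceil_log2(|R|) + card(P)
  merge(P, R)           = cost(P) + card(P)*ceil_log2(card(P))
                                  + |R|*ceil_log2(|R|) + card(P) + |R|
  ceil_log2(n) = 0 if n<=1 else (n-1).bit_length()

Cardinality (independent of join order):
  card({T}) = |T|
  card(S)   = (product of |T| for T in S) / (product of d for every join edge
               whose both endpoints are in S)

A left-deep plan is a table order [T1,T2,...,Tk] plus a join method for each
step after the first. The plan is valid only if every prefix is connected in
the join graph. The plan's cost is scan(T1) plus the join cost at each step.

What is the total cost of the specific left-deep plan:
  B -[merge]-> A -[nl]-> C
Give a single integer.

88500

step 1: scan B: cost=500, card=500
step 2: join A via merge
    card(P join A) = 500*300/(150) = 1000
    cost = 500 + 500*9 + 300*9 + 500 + 300 = 8500
step 3: join C via nl
    card(P join C) = 1000*80/(16*2) = 2500
    cost = 8500 + 1000*80 = 88500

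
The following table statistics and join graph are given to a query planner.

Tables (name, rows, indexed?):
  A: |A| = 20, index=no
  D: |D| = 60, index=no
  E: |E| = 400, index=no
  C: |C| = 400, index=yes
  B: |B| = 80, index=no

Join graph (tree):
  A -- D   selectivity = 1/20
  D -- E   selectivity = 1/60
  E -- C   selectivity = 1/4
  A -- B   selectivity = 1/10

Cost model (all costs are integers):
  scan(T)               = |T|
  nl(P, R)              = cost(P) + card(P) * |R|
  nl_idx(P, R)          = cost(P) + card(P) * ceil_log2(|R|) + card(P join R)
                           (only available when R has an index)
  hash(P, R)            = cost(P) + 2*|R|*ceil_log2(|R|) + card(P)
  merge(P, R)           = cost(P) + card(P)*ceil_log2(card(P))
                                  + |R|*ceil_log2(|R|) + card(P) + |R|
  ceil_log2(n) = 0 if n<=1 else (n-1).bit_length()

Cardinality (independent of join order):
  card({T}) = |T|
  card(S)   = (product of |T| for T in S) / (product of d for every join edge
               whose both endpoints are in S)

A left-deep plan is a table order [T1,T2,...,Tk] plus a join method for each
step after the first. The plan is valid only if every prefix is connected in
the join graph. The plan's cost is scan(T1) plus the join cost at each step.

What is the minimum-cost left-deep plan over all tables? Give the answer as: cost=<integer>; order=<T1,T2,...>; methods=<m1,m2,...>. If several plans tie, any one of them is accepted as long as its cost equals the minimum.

cost=14040; order=E,D,A,B,C; methods=hash,hash,hash,hash

Selinger DP (subsets sized 1..n):
  {A}: scan cost=20, card=20
  {D}: scan cost=60, card=60
  {E}: scan cost=400, card=400
  {C}: scan cost=400, card=400
  {B}: scan cost=80, card=80
  {AD}: card=60; try (A,hash)→320, (D,merge)→560, (A,merge)→600, (D,hash)→760, (D,nl)→1220, (A,nl)→1260; best=320 via (A,hash)
  {AB}: card=160; try (A,hash)→360, (B,merge)→780, (A,merge)→840, (B,hash)→1160, (B,nl)→1620, (A,nl)→1680; best=360 via (A,hash)
  {DE}: card=400; try (D,hash)→1520, (E,merge)→4480, (D,merge)→4820, (E,hash)→7320, (E,nl)→24060, (D,nl)→24400; best=1520 via (D,hash)
  {CE}: card=40000; try (E,hash)→8000, (C,hash)→8000, (E,merge)→8400, (C,merge)→8400, (C,nl_idx)→44000, (E,nl)→160400 …(+1); best=8000 via (E,hash)
  {ADE}: card=400; try (A,hash)→2120, (E,merge)→4740, (A,merge)→5640, (E,hash)→7580, (A,nl)→9520, (E,nl)→24320; best=2120 via (A,hash)
  {ABD}: card=480; try (D,hash)→1240, (B,merge)→1380, (B,hash)→1500, (D,merge)→2220, (B,nl)→5120, (D,nl)→9960; best=1240 via (D,hash)
  {CDE}: card=40000; try (C,hash)→9120, (C,merge)→9520, (C,nl_idx)→45120, (D,hash)→48720, (C,nl)→161520, (D,merge)→688420 …(+1); best=9120 via (C,hash)
  {ACDE}: card=40000; try (C,hash)→9720, (C,merge)→10120, (C,nl_idx)→45720, (A,hash)→49320, (C,nl)→162120, (A,merge)→689240 …(+1); best=9720 via (C,hash)
  {ABDE}: card=3200; try (B,hash)→3640, (B,merge)→6760, (E,hash)→8920, (E,merge)→10040, (B,nl)→34120, (E,nl)→193240; best=3640 via (B,hash)
  {ABCDE}: card=320000; try (C,hash)→14040, (C,merge)→49240, (B,hash)→50840, (C,nl_idx)→352440, (B,merge)→690360, (C,nl)→1283640 …(+1); best=14040 via (C,hash)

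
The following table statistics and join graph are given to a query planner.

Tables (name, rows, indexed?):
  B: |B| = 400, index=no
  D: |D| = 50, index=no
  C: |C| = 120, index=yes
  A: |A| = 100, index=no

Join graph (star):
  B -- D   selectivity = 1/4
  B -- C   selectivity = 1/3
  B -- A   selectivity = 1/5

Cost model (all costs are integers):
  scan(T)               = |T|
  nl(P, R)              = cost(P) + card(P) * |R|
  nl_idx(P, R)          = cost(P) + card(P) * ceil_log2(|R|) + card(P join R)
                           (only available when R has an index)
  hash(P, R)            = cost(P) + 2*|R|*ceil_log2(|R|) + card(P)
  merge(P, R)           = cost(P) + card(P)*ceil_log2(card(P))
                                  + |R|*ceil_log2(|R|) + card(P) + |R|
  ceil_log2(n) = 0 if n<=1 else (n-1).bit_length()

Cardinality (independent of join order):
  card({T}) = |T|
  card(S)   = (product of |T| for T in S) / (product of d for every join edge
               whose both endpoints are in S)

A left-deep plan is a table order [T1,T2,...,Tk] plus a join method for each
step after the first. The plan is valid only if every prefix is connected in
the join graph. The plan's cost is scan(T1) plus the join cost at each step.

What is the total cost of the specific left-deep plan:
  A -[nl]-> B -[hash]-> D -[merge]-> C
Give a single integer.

1849660

step 1: scan A: cost=100, card=100
step 2: join B via nl
    card(P join B) = 100*400/(5) = 8000
    cost = 100 + 100*400 = 40100
step 3: join D via hash
    card(P join D) = 8000*50/(4) = 100000
    cost = 40100 + 2*50*6 + 8000 = 48700
step 4: join C via merge
    card(P join C) = 100000*120/(3) = 4000000
    cost = 48700 + 100000*17 + 120*7 + 100000 + 120 = 1849660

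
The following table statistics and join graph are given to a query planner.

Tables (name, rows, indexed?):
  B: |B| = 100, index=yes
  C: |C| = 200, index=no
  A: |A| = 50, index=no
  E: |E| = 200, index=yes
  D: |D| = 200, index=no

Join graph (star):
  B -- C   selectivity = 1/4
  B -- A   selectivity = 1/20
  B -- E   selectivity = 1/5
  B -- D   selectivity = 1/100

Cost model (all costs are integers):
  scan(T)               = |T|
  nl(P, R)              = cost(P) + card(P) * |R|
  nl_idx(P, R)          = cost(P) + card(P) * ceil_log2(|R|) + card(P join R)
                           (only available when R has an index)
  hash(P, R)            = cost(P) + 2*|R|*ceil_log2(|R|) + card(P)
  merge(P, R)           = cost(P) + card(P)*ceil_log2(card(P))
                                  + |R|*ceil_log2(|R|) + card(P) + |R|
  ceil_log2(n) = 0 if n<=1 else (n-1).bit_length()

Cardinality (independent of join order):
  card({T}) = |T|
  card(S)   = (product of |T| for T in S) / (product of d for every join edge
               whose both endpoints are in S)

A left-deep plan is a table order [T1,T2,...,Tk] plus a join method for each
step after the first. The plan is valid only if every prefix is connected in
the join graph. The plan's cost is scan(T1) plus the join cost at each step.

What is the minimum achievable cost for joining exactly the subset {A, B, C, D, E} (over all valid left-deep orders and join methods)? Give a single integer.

Selinger DP over subsets of {A,B,C,D,E}:
  {B}: scan cost=100, card=100
  {C}: scan cost=200, card=200
  {A}: scan cost=50, card=50
  {E}: scan cost=200, card=200
  {D}: scan cost=200, card=200
  {BC}: card=5000; try (B,hash)→1800, (C,merge)→2700, (B,merge)→2800, (C,hash)→3400, (B,nl_idx)→6600, (C,nl)→20100 …(+1); best=1800 via (B,hash)
  {AB}: card=250; try (B,nl_idx)→650, (A,hash)→800, (B,merge)→1200, (A,merge)→1250, (B,hash)→1500, (B,nl)→5050 …(+1); best=650 via (B,nl_idx)
  {BE}: card=4000; try (B,hash)→1800, (E,merge)→2700, (B,merge)→2800, (E,hash)→3400, (E,nl_idx)→4900, (B,nl_idx)→5600 …(+2); best=1800 via (B,hash)
  {BD}: card=200; try (B,hash)→1800, (B,nl_idx)→1800, (D,merge)→2700, (B,merge)→2800, (D,hash)→3400, (D,nl)→20100 …(+1); best=1800 via (B,hash)
  {ABC}: card=12500; try (C,hash)→4100, (C,merge)→4700, (A,hash)→7400, (C,nl)→50650, (A,merge)→72150, (A,nl)→251800; best=4100 via (C,hash)
  {BCE}: card=200000; try (C,hash)→9000, (E,hash)→10000, (C,merge)→55600, (E,merge)→73600, (E,nl_idx)→241800, (C,nl)→801800 …(+1); best=9000 via (C,hash)
  {BCD}: card=10000; try (C,hash)→5200, (C,merge)→5400, (D,hash)→10000, (C,nl)→41800, (D,merge)→73600, (D,nl)→1001800; best=5200 via (C,hash)
  {ABE}: card=10000; try (E,hash)→4100, (E,merge)→4700, (A,hash)→6400, (E,nl_idx)→12650, (E,nl)→50650, (A,merge)→54150 …(+1); best=4100 via (E,hash)
  {ABD}: card=500; try (A,hash)→2600, (A,merge)→3950, (D,hash)→4100, (D,merge)→4700, (A,nl)→11800, (D,nl)→50650; best=2600 via (A,hash)
  {BDE}: card=8000; try (E,hash)→5200, (E,merge)→5400, (D,hash)→9000, (E,nl_idx)→11400, (E,nl)→41800, (D,merge)→55600 …(+1); best=5200 via (E,hash)
  {ABCE}: card=500000; try (C,hash)→17300, (E,hash)→19800, (C,merge)→155900, (E,merge)→193400, (A,hash)→209600, (E,nl_idx)→604100 …(+4); best=17300 via (C,hash)
  {ABCD}: card=25000; try (C,hash)→6300, (C,merge)→9400, (A,hash)→15800, (D,hash)→19800, (C,nl)→102600, (A,merge)→155550 …(+3); best=6300 via (C,hash)
  {BCDE}: card=400000; try (C,hash)→16400, (E,hash)→18400, (C,merge)→119000, (E,merge)→157000, (D,hash)→212200, (E,nl_idx)→485200 …(+4); best=16400 via (C,hash)
  {ABDE}: card=20000; try (E,hash)→6300, (E,merge)→9400, (A,hash)→13800, (D,hash)→17300, (E,nl_idx)→26600, (E,nl)→102600 …(+4); best=6300 via (E,hash)
  {ABCDE}: card=1000000; try (C,hash)→29500, (E,hash)→34500, (C,merge)→328100, (E,merge)→408100, (A,hash)→417000, (D,hash)→520500 …(+7); best=29500 via (C,hash)

29500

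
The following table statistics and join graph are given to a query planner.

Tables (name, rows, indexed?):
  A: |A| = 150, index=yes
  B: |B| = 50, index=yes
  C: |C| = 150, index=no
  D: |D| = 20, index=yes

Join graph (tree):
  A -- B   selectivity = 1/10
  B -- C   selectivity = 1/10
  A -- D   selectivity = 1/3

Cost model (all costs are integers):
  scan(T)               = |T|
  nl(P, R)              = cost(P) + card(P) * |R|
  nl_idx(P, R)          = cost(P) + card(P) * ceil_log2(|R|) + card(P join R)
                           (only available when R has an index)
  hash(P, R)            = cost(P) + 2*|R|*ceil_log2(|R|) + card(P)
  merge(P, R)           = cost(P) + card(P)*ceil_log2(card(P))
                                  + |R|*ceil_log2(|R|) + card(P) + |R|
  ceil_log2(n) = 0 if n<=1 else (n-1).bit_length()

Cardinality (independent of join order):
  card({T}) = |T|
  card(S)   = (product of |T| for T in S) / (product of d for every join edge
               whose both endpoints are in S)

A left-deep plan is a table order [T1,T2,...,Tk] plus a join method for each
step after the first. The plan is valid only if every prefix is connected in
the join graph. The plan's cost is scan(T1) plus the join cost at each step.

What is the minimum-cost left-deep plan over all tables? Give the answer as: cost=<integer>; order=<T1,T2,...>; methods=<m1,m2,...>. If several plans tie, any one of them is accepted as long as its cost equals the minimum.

Selinger DP (subsets sized 1..n):
  {A}: scan cost=150, card=150
  {B}: scan cost=50, card=50
  {C}: scan cost=150, card=150
  {D}: scan cost=20, card=20
  {AB}: card=750; try (B,hash)→900, (A,nl_idx)→1200, (A,merge)→1750, (B,nl_idx)→1800, (B,merge)→1850, (A,hash)→2500 …(+2); best=900 via (B,hash)
  {AD}: card=1000; try (D,hash)→500, (A,nl_idx)→1180, (A,merge)→1490, (D,merge)→1620, (D,nl_idx)→1900, (A,hash)→2440 …(+2); best=500 via (D,hash)
  {BC}: card=750; try (B,hash)→900, (C,merge)→1750, (B,nl_idx)→1800, (B,merge)→1850, (C,hash)→2500, (C,nl)→7550 …(+1); best=900 via (B,hash)
  {ABC}: card=11250; try (C,hash)→4050, (A,hash)→4050, (C,merge)→10500, (A,merge)→10500, (A,nl_idx)→18150, (C,nl)→113400 …(+1); best=4050 via (C,hash)
  {ABD}: card=5000; try (D,hash)→1850, (B,hash)→2100, (D,merge)→9270, (D,nl_idx)→9650, (B,nl_idx)→11500, (B,merge)→11850 …(+2); best=1850 via (D,hash)
  {ABCD}: card=75000; try (C,hash)→9250, (D,hash)→15500, (C,merge)→73200, (D,nl_idx)→135300, (D,merge)→172920, (D,nl)→229050 …(+1); best=9250 via (C,hash)

cost=9250; order=A,B,D,C; methods=hash,hash,hash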